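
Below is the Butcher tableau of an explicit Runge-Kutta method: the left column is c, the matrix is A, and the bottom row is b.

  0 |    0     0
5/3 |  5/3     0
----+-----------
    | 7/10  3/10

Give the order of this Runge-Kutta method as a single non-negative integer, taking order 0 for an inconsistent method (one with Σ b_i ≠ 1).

b = (7/10, 3/10)
c = (0, 5/3)
Σ b_i: 7/10·1 + 3/10·1 = 1 ✓
b·c: 3/10·5/3 = 1/2 ✓; 2 stages ⇒ order 2.

2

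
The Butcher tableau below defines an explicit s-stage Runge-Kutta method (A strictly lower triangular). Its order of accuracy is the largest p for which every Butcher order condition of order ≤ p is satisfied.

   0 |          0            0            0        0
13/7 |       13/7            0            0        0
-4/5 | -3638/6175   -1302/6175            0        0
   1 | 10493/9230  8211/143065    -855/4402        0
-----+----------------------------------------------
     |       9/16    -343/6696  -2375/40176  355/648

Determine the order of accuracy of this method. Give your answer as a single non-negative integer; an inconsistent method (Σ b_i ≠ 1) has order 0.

4

b = (9/16, -343/6696, -2375/40176, 355/648)
c = (0, 13/7, -4/5, 1)
Ac = (0, 0, -186/475, 93/355)
Σ b_i: 9/16·1 + (-343/6696)·1 + (-2375/40176)·1 + 355/648·1 = 1 ✓
b·c: (-343/6696)·13/7 + (-2375/40176)·(-4/5) + 355/648·1 = 1/2 ✓
b·c²: (-343/6696)·169/49 + (-2375/40176)·16/25 + 355/648·1 = 1/3 ✓
b·Ac: (-2375/40176)·(-186/475) + 355/648·93/355 = 1/6 ✓
b·c³: (-343/6696)·2197/343 + (-2375/40176)·(-64/125) + 355/648·1 = 1/4 ✓
b·(c∘Ac): (-2375/40176)·744/2375 + 355/648·93/355 = 1/8 ✓
b·Ac²: (-2375/40176)·(-2418/3325) + 355/648·183/2485 = 1/12 ✓
b·A²c: 355/648·27/355 = 1/24 ✓; 4 stages ⇒ order 4.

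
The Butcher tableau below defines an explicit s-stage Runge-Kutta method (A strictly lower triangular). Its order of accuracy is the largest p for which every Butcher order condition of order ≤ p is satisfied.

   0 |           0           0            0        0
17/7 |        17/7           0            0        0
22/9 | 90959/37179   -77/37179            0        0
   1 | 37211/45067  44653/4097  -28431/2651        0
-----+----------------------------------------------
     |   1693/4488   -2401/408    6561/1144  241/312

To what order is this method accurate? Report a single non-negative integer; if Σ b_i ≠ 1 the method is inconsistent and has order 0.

4

b = (1693/4488, -2401/408, 6561/1144, 241/312)
c = (0, 17/7, 22/9, 1)
Ac = (0, 0, -11/2187, 61/241)
Σ b_i: 1693/4488·1 + (-2401/408)·1 + 6561/1144·1 + 241/312·1 = 1 ✓
b·c: (-2401/408)·17/7 + 6561/1144·22/9 + 241/312·1 = 1/2 ✓
b·c²: (-2401/408)·289/49 + 6561/1144·484/81 + 241/312·1 = 1/3 ✓
b·Ac: 6561/1144·(-11/2187) + 241/312·61/241 = 1/6 ✓
b·c³: (-2401/408)·4913/343 + 6561/1144·10648/729 + 241/312·1 = 1/4 ✓
b·(c∘Ac): 6561/1144·(-242/19683) + 241/312·61/241 = 1/8 ✓
b·Ac²: 6561/1144·(-187/15309) + 241/312·335/1687 = 1/12 ✓
b·A²c: 241/312·13/241 = 1/24 ✓; 4 stages ⇒ order 4.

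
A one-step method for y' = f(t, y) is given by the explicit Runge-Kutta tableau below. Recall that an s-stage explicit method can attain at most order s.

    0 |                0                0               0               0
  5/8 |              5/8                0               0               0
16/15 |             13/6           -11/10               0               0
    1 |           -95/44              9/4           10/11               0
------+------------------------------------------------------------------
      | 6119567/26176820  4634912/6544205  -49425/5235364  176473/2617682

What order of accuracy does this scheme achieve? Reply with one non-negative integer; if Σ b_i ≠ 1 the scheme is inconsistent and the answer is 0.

3

b = (6119567/26176820, 4634912/6544205, -49425/5235364, 176473/2617682)
c = (0, 5/8, 16/15, 1)
Ac = (0, 0, -11/16, 2509/1056)
Σ b_i: 6119567/26176820·1 + 4634912/6544205·1 + (-49425/5235364)·1 + 176473/2617682·1 = 1 ✓
b·c: 4634912/6544205·5/8 + (-49425/5235364)·16/15 + 176473/2617682·1 = 1/2 ✓
b·c²: 4634912/6544205·25/64 + (-49425/5235364)·256/225 + 176473/2617682·1 = 1/3 ✓
b·Ac: (-49425/5235364)·(-11/16) + 176473/2617682·2509/1056 = 1/6 ✓
b·c³: 4634912/6544205·125/512 + (-49425/5235364)·4096/3375 + 176473/2617682·1 = 215679349/942365520 ≠ 1/4 ⇒ order 3.
b·(c∘Ac): (-49425/5235364)·(-11/15) + 176473/2617682·2509/1056 = 41991647/251297472 ≠ 1/8
b·Ac²: (-49425/5235364)·(-55/128) + 176473/2617682·242447/126720 = 125372003/942365520 ≠ 1/12
b·A²c: 176473/2617682·(-5/8) = -882365/20941456 ≠ 1/24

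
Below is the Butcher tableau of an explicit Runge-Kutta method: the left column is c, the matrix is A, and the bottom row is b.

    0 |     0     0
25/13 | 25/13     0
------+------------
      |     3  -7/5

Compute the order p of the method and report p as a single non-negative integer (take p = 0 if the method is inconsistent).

b = (3, -7/5)
c = (0, 25/13)
Σ b_i: 3·1 + (-7/5)·1 = 8/5 ≠ 1 ⇒ order 0.

0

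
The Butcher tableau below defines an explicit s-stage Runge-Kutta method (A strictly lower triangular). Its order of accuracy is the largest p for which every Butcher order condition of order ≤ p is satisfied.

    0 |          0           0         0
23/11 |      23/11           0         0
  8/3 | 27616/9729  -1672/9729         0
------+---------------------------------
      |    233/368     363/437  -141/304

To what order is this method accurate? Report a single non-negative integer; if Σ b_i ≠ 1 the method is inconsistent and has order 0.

3

b = (233/368, 363/437, -141/304)
c = (0, 23/11, 8/3)
Ac = (0, 0, -152/423)
Σ b_i: 233/368·1 + 363/437·1 + (-141/304)·1 = 1 ✓
b·c: 363/437·23/11 + (-141/304)·8/3 = 1/2 ✓
b·c²: 363/437·529/121 + (-141/304)·64/9 = 1/3 ✓
b·Ac: (-141/304)·(-152/423) = 1/6 ✓; 3 stages ⇒ order 3.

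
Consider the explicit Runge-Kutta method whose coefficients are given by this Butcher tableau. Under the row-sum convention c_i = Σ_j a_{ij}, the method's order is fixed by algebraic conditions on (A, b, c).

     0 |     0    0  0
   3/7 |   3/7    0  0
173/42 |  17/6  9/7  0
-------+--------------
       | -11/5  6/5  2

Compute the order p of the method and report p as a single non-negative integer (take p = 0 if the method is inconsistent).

1

b = (-11/5, 6/5, 2)
c = (0, 3/7, 173/42)
Ac = (0, 0, 27/49)
Σ b_i: (-11/5)·1 + 6/5·1 + 2·1 = 1 ✓
b·c: 6/5·3/7 + 2·173/42 = 919/105 ≠ 1/2 ⇒ order 1.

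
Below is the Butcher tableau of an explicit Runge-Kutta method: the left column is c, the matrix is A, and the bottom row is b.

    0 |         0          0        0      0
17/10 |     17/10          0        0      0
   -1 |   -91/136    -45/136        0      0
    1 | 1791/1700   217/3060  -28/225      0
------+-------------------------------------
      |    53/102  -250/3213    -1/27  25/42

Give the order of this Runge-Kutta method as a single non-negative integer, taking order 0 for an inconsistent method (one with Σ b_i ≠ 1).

4

b = (53/102, -250/3213, -1/27, 25/42)
c = (0, 17/10, -1, 1)
Ac = (0, 0, -9/16, 49/200)
Σ b_i: 53/102·1 + (-250/3213)·1 + (-1/27)·1 + 25/42·1 = 1 ✓
b·c: (-250/3213)·17/10 + (-1/27)·(-1) + 25/42·1 = 1/2 ✓
b·c²: (-250/3213)·289/100 + (-1/27)·1 + 25/42·1 = 1/3 ✓
b·Ac: (-1/27)·(-9/16) + 25/42·49/200 = 1/6 ✓
b·c³: (-250/3213)·4913/1000 + (-1/27)·(-1) + 25/42·1 = 1/4 ✓
b·(c∘Ac): (-1/27)·9/16 + 25/42·49/200 = 1/8 ✓
b·Ac²: (-1/27)·(-153/160) + 25/42·161/2000 = 1/12 ✓
b·A²c: 25/42·7/100 = 1/24 ✓; 4 stages ⇒ order 4.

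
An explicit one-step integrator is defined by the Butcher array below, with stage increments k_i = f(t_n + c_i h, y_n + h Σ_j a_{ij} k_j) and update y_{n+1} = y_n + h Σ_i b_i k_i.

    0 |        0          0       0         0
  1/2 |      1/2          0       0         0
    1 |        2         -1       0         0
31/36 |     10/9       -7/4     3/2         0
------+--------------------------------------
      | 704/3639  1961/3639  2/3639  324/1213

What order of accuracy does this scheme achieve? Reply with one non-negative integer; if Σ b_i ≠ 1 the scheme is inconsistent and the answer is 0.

b = (704/3639, 1961/3639, 2/3639, 324/1213)
c = (0, 1/2, 1, 31/36)
Ac = (0, 0, -1/2, 5/8)
Σ b_i: 704/3639·1 + 1961/3639·1 + 2/3639·1 + 324/1213·1 = 1 ✓
b·c: 1961/3639·1/2 + 2/3639·1 + 324/1213·31/36 = 1/2 ✓
b·c²: 1961/3639·1/4 + 2/3639·1 + 324/1213·961/1296 = 1/3 ✓
b·Ac: 2/3639·(-1/2) + 324/1213·5/8 = 1/6 ✓
b·c³: 1961/3639·1/8 + 2/3639·1 + 324/1213·29791/46656 = 41653/174672 ≠ 1/4 ⇒ order 3.
b·(c∘Ac): 2/3639·(-1/2) + 324/1213·155/288 = 4177/29112 ≠ 1/8
b·Ac²: 2/3639·(-1/4) + 324/1213·17/16 = 4129/14556 ≠ 1/12
b·A²c: 324/1213·(-3/4) = -243/1213 ≠ 1/24

3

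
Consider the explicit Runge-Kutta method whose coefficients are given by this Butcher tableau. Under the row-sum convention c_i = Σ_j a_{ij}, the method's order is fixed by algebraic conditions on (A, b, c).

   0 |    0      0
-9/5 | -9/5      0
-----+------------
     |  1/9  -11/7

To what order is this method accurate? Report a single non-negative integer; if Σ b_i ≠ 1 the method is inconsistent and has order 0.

0

b = (1/9, -11/7)
c = (0, -9/5)
Σ b_i: 1/9·1 + (-11/7)·1 = -92/63 ≠ 1 ⇒ order 0.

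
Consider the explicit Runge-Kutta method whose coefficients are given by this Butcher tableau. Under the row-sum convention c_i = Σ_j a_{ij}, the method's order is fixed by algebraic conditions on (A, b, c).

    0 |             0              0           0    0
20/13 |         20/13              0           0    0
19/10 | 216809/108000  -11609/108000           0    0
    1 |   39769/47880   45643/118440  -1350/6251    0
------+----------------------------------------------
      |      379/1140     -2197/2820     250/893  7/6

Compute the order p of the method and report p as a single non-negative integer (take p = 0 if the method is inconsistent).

4

b = (379/1140, -2197/2820, 250/893, 7/6)
c = (0, 20/13, 19/10, 1)
Ac = (0, 0, -893/5400, 23/126)
Σ b_i: 379/1140·1 + (-2197/2820)·1 + 250/893·1 + 7/6·1 = 1 ✓
b·c: (-2197/2820)·20/13 + 250/893·19/10 + 7/6·1 = 1/2 ✓
b·c²: (-2197/2820)·400/169 + 250/893·361/100 + 7/6·1 = 1/3 ✓
b·Ac: 250/893·(-893/5400) + 7/6·23/126 = 1/6 ✓
b·c³: (-2197/2820)·8000/2197 + 250/893·6859/1000 + 7/6·1 = 1/4 ✓
b·(c∘Ac): 250/893·(-16967/54000) + 7/6·23/126 = 1/8 ✓
b·Ac²: 250/893·(-893/3510) + 7/6·31/234 = 1/12 ✓
b·A²c: 7/6·1/28 = 1/24 ✓; 4 stages ⇒ order 4.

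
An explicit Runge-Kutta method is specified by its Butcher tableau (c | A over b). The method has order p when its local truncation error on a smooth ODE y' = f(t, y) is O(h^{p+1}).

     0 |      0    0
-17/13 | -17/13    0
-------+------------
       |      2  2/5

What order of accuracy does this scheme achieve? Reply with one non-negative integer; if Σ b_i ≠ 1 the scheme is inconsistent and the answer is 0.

0

b = (2, 2/5)
c = (0, -17/13)
Σ b_i: 2·1 + 2/5·1 = 12/5 ≠ 1 ⇒ order 0.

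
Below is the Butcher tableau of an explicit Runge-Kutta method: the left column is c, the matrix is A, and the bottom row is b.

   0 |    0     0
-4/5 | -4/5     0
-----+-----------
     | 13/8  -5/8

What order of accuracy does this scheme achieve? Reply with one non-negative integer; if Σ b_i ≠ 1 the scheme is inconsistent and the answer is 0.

b = (13/8, -5/8)
c = (0, -4/5)
Σ b_i: 13/8·1 + (-5/8)·1 = 1 ✓
b·c: (-5/8)·(-4/5) = 1/2 ✓; 2 stages ⇒ order 2.

2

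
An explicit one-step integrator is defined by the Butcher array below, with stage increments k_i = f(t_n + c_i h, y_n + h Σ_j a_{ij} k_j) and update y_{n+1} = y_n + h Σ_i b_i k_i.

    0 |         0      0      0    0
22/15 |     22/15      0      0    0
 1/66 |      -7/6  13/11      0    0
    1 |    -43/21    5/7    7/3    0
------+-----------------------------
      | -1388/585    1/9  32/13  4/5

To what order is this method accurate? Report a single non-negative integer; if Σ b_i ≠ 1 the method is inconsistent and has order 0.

1

b = (-1388/585, 1/9, 32/13, 4/5)
c = (0, 22/15, 1/66, 1)
Ac = (0, 0, 26/15, 1501/1386)
Σ b_i: (-1388/585)·1 + 1/9·1 + 32/13·1 + 4/5·1 = 1 ✓
b·c: 1/9·22/15 + 32/13·1/66 + 4/5·1 = 3862/3861 ≠ 1/2 ⇒ order 1.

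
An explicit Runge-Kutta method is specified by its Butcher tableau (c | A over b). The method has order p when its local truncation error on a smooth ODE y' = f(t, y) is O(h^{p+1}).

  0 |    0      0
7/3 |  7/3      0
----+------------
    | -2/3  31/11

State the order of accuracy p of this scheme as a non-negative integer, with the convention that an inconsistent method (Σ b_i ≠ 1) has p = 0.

b = (-2/3, 31/11)
c = (0, 7/3)
Σ b_i: (-2/3)·1 + 31/11·1 = 71/33 ≠ 1 ⇒ order 0.

0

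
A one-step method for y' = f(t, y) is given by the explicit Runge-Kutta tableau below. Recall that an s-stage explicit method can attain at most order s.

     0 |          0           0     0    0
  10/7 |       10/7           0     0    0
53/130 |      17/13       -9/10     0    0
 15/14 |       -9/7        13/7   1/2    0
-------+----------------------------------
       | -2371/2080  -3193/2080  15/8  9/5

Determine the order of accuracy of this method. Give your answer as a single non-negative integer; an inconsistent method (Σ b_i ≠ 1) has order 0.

2

b = (-2371/2080, -3193/2080, 15/8, 9/5)
c = (0, 10/7, 53/130, 15/14)
Ac = (0, 0, -9/7, 36397/12740)
Σ b_i: (-2371/2080)·1 + (-3193/2080)·1 + 15/8·1 + 9/5·1 = 1 ✓
b·c: (-3193/2080)·10/7 + 15/8·53/130 + 9/5·15/14 = 1/2 ✓
b·c²: (-3193/2080)·100/49 + 15/8·2809/16900 + 9/5·225/196 = -1000177/1324960 ≠ 1/3 ⇒ order 2.
b·Ac: 15/8·(-9/7) + 9/5·36397/12740 = 348021/127400 ≠ 1/6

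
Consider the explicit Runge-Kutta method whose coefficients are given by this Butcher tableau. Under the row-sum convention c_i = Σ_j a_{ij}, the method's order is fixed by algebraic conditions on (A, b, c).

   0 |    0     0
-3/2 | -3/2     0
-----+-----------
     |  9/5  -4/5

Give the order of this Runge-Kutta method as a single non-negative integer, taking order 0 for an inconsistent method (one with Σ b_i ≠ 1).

b = (9/5, -4/5)
c = (0, -3/2)
Σ b_i: 9/5·1 + (-4/5)·1 = 1 ✓
b·c: (-4/5)·(-3/2) = 6/5 ≠ 1/2 ⇒ order 1.

1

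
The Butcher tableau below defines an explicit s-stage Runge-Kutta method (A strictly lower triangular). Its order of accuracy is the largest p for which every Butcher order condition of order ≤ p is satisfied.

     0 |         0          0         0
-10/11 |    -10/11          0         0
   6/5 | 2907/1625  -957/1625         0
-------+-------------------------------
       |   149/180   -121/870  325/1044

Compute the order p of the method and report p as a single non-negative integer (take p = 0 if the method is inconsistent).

3

b = (149/180, -121/870, 325/1044)
c = (0, -10/11, 6/5)
Ac = (0, 0, 174/325)
Σ b_i: 149/180·1 + (-121/870)·1 + 325/1044·1 = 1 ✓
b·c: (-121/870)·(-10/11) + 325/1044·6/5 = 1/2 ✓
b·c²: (-121/870)·100/121 + 325/1044·36/25 = 1/3 ✓
b·Ac: 325/1044·174/325 = 1/6 ✓; 3 stages ⇒ order 3.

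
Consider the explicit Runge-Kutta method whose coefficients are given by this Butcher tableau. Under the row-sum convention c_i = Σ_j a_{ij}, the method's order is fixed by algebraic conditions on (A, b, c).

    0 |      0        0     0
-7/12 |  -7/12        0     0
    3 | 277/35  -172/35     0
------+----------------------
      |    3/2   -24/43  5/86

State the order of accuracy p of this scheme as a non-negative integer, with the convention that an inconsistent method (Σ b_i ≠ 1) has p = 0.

3

b = (3/2, -24/43, 5/86)
c = (0, -7/12, 3)
Ac = (0, 0, 43/15)
Σ b_i: 3/2·1 + (-24/43)·1 + 5/86·1 = 1 ✓
b·c: (-24/43)·(-7/12) + 5/86·3 = 1/2 ✓
b·c²: (-24/43)·49/144 + 5/86·9 = 1/3 ✓
b·Ac: 5/86·43/15 = 1/6 ✓; 3 stages ⇒ order 3.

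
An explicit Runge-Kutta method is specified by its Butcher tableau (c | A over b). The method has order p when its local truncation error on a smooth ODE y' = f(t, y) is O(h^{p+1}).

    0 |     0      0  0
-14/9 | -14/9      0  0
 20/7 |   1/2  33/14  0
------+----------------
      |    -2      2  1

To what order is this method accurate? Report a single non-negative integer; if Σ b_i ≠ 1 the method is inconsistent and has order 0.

1

b = (-2, 2, 1)
c = (0, -14/9, 20/7)
Ac = (0, 0, -11/3)
Σ b_i: (-2)·1 + 2·1 + 1·1 = 1 ✓
b·c: 2·(-14/9) + 1·20/7 = -16/63 ≠ 1/2 ⇒ order 1.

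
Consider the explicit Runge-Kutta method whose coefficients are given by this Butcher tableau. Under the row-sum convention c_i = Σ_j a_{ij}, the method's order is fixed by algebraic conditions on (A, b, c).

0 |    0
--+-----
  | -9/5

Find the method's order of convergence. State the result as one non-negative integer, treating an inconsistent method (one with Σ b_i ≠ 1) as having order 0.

0

b = (-9/5)
c = (0)
Σ b_i: (-9/5)·1 = -9/5 ≠ 1 ⇒ order 0.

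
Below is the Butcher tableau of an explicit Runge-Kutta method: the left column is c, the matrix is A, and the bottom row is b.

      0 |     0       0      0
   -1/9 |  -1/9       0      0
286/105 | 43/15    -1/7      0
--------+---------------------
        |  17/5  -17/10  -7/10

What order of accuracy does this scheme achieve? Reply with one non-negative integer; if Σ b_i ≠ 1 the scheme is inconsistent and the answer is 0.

1

b = (17/5, -17/10, -7/10)
c = (0, -1/9, 286/105)
Ac = (0, 0, 1/63)
Σ b_i: 17/5·1 + (-17/10)·1 + (-7/10)·1 = 1 ✓
b·c: (-17/10)·(-1/9) + (-7/10)·286/105 = -773/450 ≠ 1/2 ⇒ order 1.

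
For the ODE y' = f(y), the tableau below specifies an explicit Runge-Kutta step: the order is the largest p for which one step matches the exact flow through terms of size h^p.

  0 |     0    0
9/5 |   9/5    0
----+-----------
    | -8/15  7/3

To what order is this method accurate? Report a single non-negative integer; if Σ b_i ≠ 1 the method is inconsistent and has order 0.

0

b = (-8/15, 7/3)
c = (0, 9/5)
Σ b_i: (-8/15)·1 + 7/3·1 = 9/5 ≠ 1 ⇒ order 0.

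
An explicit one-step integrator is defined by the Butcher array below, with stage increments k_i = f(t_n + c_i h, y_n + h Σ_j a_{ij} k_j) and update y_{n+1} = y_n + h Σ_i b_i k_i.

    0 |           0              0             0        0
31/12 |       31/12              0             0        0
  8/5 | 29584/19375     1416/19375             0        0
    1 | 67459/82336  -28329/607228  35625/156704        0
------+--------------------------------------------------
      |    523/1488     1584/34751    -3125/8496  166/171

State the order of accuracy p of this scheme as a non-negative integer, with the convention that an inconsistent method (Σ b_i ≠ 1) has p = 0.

b = (523/1488, 1584/34751, -3125/8496, 166/171)
c = (0, 31/12, 8/5, 1)
Ac = (0, 0, 118/625, 323/1328)
Σ b_i: 523/1488·1 + 1584/34751·1 + (-3125/8496)·1 + 166/171·1 = 1 ✓
b·c: 1584/34751·31/12 + (-3125/8496)·8/5 + 166/171·1 = 1/2 ✓
b·c²: 1584/34751·961/144 + (-3125/8496)·64/25 + 166/171·1 = 1/3 ✓
b·Ac: (-3125/8496)·118/625 + 166/171·323/1328 = 1/6 ✓
b·c³: 1584/34751·29791/1728 + (-3125/8496)·512/125 + 166/171·1 = 1/4 ✓
b·(c∘Ac): (-3125/8496)·944/3125 + 166/171·323/1328 = 1/8 ✓
b·Ac²: (-3125/8496)·1829/3750 + 166/171·4313/15936 = 1/12 ✓
b·A²c: 166/171·57/1328 = 1/24 ✓; 4 stages ⇒ order 4.

4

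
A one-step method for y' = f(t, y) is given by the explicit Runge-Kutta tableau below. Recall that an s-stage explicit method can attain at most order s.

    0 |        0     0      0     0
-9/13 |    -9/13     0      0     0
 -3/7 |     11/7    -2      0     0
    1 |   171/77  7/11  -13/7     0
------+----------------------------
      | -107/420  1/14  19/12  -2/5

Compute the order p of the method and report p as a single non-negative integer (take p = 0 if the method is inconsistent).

1

b = (-107/420, 1/14, 19/12, -2/5)
c = (0, -9/13, -3/7, 1)
Ac = (0, 0, 18/13, 2490/7007)
Σ b_i: (-107/420)·1 + 1/14·1 + 19/12·1 + (-2/5)·1 = 1 ✓
b·c: 1/14·(-9/13) + 19/12·(-3/7) + (-2/5)·1 = -2053/1820 ≠ 1/2 ⇒ order 1.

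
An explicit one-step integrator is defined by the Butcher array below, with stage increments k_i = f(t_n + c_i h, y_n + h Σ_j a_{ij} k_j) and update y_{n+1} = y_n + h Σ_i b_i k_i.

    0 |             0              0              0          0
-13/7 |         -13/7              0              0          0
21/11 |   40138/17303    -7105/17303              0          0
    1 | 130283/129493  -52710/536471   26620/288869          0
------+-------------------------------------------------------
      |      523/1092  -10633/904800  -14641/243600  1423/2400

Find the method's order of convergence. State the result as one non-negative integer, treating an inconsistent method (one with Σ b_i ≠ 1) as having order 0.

b = (523/1092, -10633/904800, -14641/243600, 1423/2400)
c = (0, -13/7, 21/11, 1)
Ac = (0, 0, 1015/1331, 510/1423)
Σ b_i: 523/1092·1 + (-10633/904800)·1 + (-14641/243600)·1 + 1423/2400·1 = 1 ✓
b·c: (-10633/904800)·(-13/7) + (-14641/243600)·21/11 + 1423/2400·1 = 1/2 ✓
b·c²: (-10633/904800)·169/49 + (-14641/243600)·441/121 + 1423/2400·1 = 1/3 ✓
b·Ac: (-14641/243600)·1015/1331 + 1423/2400·510/1423 = 1/6 ✓
b·c³: (-10633/904800)·(-2197/343) + (-14641/243600)·9261/1331 + 1423/2400·1 = 1/4 ✓
b·(c∘Ac): (-14641/243600)·21315/14641 + 1423/2400·510/1423 = 1/8 ✓
b·Ac²: (-14641/243600)·(-1885/1331) + 1423/2400·(-30/9961) = 1/12 ✓
b·A²c: 1423/2400·100/1423 = 1/24 ✓; 4 stages ⇒ order 4.

4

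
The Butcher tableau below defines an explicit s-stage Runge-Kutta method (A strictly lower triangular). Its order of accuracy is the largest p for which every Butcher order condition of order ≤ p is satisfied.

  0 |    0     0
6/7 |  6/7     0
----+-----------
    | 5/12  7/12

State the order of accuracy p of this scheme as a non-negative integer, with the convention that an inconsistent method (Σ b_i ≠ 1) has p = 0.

b = (5/12, 7/12)
c = (0, 6/7)
Σ b_i: 5/12·1 + 7/12·1 = 1 ✓
b·c: 7/12·6/7 = 1/2 ✓; 2 stages ⇒ order 2.

2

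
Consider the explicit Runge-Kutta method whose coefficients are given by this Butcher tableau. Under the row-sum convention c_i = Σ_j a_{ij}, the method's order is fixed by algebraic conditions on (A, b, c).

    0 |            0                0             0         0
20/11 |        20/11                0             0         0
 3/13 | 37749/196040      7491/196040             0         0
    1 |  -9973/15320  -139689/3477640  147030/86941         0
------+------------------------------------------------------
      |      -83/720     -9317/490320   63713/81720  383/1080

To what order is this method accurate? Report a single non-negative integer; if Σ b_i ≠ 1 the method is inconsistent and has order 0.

b = (-83/720, -9317/490320, 63713/81720, 383/1080)
c = (0, 20/11, 3/13, 1)
Ac = (0, 0, 681/9802, 243/766)
Σ b_i: (-83/720)·1 + (-9317/490320)·1 + 63713/81720·1 + 383/1080·1 = 1 ✓
b·c: (-9317/490320)·20/11 + 63713/81720·3/13 + 383/1080·1 = 1/2 ✓
b·c²: (-9317/490320)·400/121 + 63713/81720·9/169 + 383/1080·1 = 1/3 ✓
b·Ac: 63713/81720·681/9802 + 383/1080·243/766 = 1/6 ✓
b·c³: (-9317/490320)·8000/1331 + 63713/81720·27/2197 + 383/1080·1 = 1/4 ✓
b·(c∘Ac): 63713/81720·2043/127426 + 383/1080·243/766 = 1/8 ✓
b·Ac²: 63713/81720·6810/53911 + 383/1080·(-180/4213) = 1/12 ✓
b·A²c: 383/1080·45/383 = 1/24 ✓; 4 stages ⇒ order 4.

4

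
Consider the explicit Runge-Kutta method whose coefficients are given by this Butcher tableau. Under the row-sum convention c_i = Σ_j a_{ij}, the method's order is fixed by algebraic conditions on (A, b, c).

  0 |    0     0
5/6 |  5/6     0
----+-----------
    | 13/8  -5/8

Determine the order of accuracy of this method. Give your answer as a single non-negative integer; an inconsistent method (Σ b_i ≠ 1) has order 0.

1

b = (13/8, -5/8)
c = (0, 5/6)
Σ b_i: 13/8·1 + (-5/8)·1 = 1 ✓
b·c: (-5/8)·5/6 = -25/48 ≠ 1/2 ⇒ order 1.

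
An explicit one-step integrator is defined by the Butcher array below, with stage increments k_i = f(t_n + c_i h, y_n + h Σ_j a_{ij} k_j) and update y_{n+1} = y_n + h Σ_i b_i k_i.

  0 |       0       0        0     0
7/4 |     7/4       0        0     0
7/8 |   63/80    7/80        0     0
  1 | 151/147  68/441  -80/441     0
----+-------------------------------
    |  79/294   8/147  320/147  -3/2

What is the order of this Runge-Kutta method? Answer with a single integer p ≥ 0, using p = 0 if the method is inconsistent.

b = (79/294, 8/147, 320/147, -3/2)
c = (0, 7/4, 7/8, 1)
Ac = (0, 0, 49/320, 1/9)
Σ b_i: 79/294·1 + 8/147·1 + 320/147·1 + (-3/2)·1 = 1 ✓
b·c: 8/147·7/4 + 320/147·7/8 + (-3/2)·1 = 1/2 ✓
b·c²: 8/147·49/16 + 320/147·49/64 + (-3/2)·1 = 1/3 ✓
b·Ac: 320/147·49/320 + (-3/2)·1/9 = 1/6 ✓
b·c³: 8/147·343/64 + 320/147·343/512 + (-3/2)·1 = 1/4 ✓
b·(c∘Ac): 320/147·343/2560 + (-3/2)·1/9 = 1/8 ✓
b·Ac²: 320/147·343/1280 + (-3/2)·1/3 = 1/12 ✓
b·A²c: (-3/2)·(-1/36) = 1/24 ✓; 4 stages ⇒ order 4.

4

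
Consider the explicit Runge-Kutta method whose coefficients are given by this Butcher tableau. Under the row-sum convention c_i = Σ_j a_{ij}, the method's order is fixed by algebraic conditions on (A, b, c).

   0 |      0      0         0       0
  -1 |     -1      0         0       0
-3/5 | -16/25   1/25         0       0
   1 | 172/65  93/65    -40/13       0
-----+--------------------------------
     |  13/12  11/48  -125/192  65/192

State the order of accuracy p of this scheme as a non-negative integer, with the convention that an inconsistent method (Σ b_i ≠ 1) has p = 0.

b = (13/12, 11/48, -125/192, 65/192)
c = (0, -1, -3/5, 1)
Ac = (0, 0, -1/25, 27/65)
Σ b_i: 13/12·1 + 11/48·1 + (-125/192)·1 + 65/192·1 = 1 ✓
b·c: 11/48·(-1) + (-125/192)·(-3/5) + 65/192·1 = 1/2 ✓
b·c²: 11/48·1 + (-125/192)·9/25 + 65/192·1 = 1/3 ✓
b·Ac: (-125/192)·(-1/25) + 65/192·27/65 = 1/6 ✓
b·c³: 11/48·(-1) + (-125/192)·(-27/125) + 65/192·1 = 1/4 ✓
b·(c∘Ac): (-125/192)·3/125 + 65/192·27/65 = 1/8 ✓
b·Ac²: (-125/192)·1/25 + 65/192·21/65 = 1/12 ✓
b·A²c: 65/192·8/65 = 1/24 ✓; 4 stages ⇒ order 4.

4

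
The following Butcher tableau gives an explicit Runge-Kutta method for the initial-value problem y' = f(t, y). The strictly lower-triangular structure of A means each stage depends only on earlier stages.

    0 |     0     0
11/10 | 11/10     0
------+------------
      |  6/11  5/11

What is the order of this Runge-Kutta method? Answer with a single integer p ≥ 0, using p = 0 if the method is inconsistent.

b = (6/11, 5/11)
c = (0, 11/10)
Σ b_i: 6/11·1 + 5/11·1 = 1 ✓
b·c: 5/11·11/10 = 1/2 ✓; 2 stages ⇒ order 2.

2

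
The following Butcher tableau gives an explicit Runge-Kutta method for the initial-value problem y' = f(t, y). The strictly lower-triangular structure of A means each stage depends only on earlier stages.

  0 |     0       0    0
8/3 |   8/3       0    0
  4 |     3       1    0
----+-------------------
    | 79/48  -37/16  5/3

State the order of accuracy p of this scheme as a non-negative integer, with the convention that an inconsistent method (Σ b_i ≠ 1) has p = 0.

b = (79/48, -37/16, 5/3)
c = (0, 8/3, 4)
Ac = (0, 0, 8/3)
Σ b_i: 79/48·1 + (-37/16)·1 + 5/3·1 = 1 ✓
b·c: (-37/16)·8/3 + 5/3·4 = 1/2 ✓
b·c²: (-37/16)·64/9 + 5/3·16 = 92/9 ≠ 1/3 ⇒ order 2.
b·Ac: 5/3·8/3 = 40/9 ≠ 1/6

2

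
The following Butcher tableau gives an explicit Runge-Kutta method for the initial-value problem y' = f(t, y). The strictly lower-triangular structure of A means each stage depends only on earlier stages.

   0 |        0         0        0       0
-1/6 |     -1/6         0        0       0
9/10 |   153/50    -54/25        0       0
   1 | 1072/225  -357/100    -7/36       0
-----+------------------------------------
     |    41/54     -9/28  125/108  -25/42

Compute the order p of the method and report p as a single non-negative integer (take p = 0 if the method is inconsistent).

4

b = (41/54, -9/28, 125/108, -25/42)
c = (0, -1/6, 9/10, 1)
Ac = (0, 0, 9/25, 21/50)
Σ b_i: 41/54·1 + (-9/28)·1 + 125/108·1 + (-25/42)·1 = 1 ✓
b·c: (-9/28)·(-1/6) + 125/108·9/10 + (-25/42)·1 = 1/2 ✓
b·c²: (-9/28)·1/36 + 125/108·81/100 + (-25/42)·1 = 1/3 ✓
b·Ac: 125/108·9/25 + (-25/42)·21/50 = 1/6 ✓
b·c³: (-9/28)·(-1/216) + 125/108·729/1000 + (-25/42)·1 = 1/4 ✓
b·(c∘Ac): 125/108·81/250 + (-25/42)·21/50 = 1/8 ✓
b·Ac²: 125/108·(-3/50) + (-25/42)·(-77/300) = 1/12 ✓
b·A²c: (-25/42)·(-7/100) = 1/24 ✓; 4 stages ⇒ order 4.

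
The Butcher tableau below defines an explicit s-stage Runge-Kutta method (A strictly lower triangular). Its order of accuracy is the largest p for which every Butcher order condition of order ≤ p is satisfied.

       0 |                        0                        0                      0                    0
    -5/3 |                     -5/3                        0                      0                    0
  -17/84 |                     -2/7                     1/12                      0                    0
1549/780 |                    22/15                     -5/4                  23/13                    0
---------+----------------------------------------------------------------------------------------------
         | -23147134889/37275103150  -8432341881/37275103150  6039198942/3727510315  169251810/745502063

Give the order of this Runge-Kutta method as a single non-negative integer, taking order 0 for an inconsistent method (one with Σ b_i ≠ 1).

3

b = (-23147134889/37275103150, -8432341881/37275103150, 6039198942/3727510315, 169251810/745502063)
c = (0, -5/3, -17/84, 1549/780)
Ac = (0, 0, -5/36, 157/91)
Σ b_i: (-23147134889/37275103150)·1 + (-8432341881/37275103150)·1 + 6039198942/3727510315·1 + 169251810/745502063·1 = 1 ✓
b·c: (-8432341881/37275103150)·(-5/3) + 6039198942/3727510315·(-17/84) + 169251810/745502063·1549/780 = 1/2 ✓
b·c²: (-8432341881/37275103150)·25/9 + 6039198942/3727510315·289/7056 + 169251810/745502063·2399401/608400 = 1/3 ✓
b·Ac: 6039198942/3727510315·(-5/36) + 169251810/745502063·157/91 = 1/6 ✓
b·c³: (-8432341881/37275103150)·(-125/27) + 6039198942/3727510315·(-4913/592704) + 169251810/745502063·3716672149/474552000 = 12263552816807/4361187068550 ≠ 1/4 ⇒ order 3.
b·(c∘Ac): 6039198942/3727510315·85/3024 + 169251810/745502063·243193/70980 = 44196784679/53676148536 ≠ 1/8
b·Ac²: 6039198942/3727510315·25/108 + 169251810/745502063·(-103951/30576) = -149094614635/375733039752 ≠ 1/12
b·A²c: 169251810/745502063·(-115/468) = -249537925/4473012378 ≠ 1/24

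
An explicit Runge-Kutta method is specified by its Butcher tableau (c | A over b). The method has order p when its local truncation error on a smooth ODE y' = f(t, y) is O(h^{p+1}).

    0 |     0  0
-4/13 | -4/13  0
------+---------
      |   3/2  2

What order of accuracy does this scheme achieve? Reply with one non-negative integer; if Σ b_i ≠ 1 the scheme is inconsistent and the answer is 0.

0

b = (3/2, 2)
c = (0, -4/13)
Σ b_i: 3/2·1 + 2·1 = 7/2 ≠ 1 ⇒ order 0.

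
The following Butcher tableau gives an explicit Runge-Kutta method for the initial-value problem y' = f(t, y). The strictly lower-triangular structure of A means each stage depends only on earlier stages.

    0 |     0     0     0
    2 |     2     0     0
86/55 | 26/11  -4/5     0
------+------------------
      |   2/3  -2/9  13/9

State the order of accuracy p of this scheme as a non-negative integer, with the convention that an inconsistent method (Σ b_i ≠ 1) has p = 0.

b = (2/3, -2/9, 13/9)
c = (0, 2, 86/55)
Ac = (0, 0, -8/5)
Σ b_i: 2/3·1 + (-2/9)·1 + 13/9·1 = 17/9 ≠ 1 ⇒ order 0.

0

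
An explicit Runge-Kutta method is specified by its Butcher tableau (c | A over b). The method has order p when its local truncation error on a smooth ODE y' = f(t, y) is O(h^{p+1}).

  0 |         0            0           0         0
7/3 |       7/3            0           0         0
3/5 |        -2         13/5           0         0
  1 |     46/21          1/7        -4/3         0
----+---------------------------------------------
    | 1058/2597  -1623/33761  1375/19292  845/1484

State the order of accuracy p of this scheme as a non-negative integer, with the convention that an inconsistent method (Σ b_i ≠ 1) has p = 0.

b = (1058/2597, -1623/33761, 1375/19292, 845/1484)
c = (0, 7/3, 3/5, 1)
Ac = (0, 0, 91/15, -7/15)
Σ b_i: 1058/2597·1 + (-1623/33761)·1 + 1375/19292·1 + 845/1484·1 = 1 ✓
b·c: (-1623/33761)·7/3 + 1375/19292·3/5 + 845/1484·1 = 1/2 ✓
b·c²: (-1623/33761)·49/9 + 1375/19292·9/25 + 845/1484·1 = 1/3 ✓
b·Ac: 1375/19292·91/15 + 845/1484·(-7/15) = 1/6 ✓
b·c³: (-1623/33761)·343/27 + 1375/19292·27/125 + 845/1484·1 = -173/6678 ≠ 1/4 ⇒ order 3.
b·(c∘Ac): 1375/19292·91/25 + 845/1484·(-7/15) = -1/159 ≠ 1/8
b·Ac²: 1375/19292·637/45 + 845/1484·67/225 = 39349/33390 ≠ 1/12
b·A²c: 845/1484·(-364/45) = -2197/477 ≠ 1/24

3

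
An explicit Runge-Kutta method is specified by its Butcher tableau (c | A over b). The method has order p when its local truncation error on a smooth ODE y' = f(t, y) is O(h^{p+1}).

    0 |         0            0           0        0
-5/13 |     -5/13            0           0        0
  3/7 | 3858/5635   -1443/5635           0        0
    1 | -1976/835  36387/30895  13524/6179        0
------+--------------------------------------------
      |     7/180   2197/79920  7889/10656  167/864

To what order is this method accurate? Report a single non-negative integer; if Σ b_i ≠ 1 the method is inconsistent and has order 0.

4

b = (7/180, 2197/79920, 7889/10656, 167/864)
c = (0, -5/13, 3/7, 1)
Ac = (0, 0, 111/1127, 81/167)
Σ b_i: 7/180·1 + 2197/79920·1 + 7889/10656·1 + 167/864·1 = 1 ✓
b·c: 2197/79920·(-5/13) + 7889/10656·3/7 + 167/864·1 = 1/2 ✓
b·c²: 2197/79920·25/169 + 7889/10656·9/49 + 167/864·1 = 1/3 ✓
b·Ac: 7889/10656·111/1127 + 167/864·81/167 = 1/6 ✓
b·c³: 2197/79920·(-125/2197) + 7889/10656·27/343 + 167/864·1 = 1/4 ✓
b·(c∘Ac): 7889/10656·333/7889 + 167/864·81/167 = 1/8 ✓
b·Ac²: 7889/10656·(-555/14651) + 167/864·1251/2171 = 1/12 ✓
b·A²c: 167/864·36/167 = 1/24 ✓; 4 stages ⇒ order 4.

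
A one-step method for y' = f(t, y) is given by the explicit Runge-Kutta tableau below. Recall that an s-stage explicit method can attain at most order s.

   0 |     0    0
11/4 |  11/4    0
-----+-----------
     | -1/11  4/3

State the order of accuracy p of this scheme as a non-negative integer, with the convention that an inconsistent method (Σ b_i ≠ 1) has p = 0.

0

b = (-1/11, 4/3)
c = (0, 11/4)
Σ b_i: (-1/11)·1 + 4/3·1 = 41/33 ≠ 1 ⇒ order 0.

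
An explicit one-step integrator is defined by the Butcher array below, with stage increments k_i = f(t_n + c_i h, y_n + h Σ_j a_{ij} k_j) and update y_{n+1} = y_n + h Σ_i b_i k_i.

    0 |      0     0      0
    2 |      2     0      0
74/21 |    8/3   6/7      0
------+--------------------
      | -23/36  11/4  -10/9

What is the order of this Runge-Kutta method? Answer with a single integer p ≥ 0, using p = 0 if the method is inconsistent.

1

b = (-23/36, 11/4, -10/9)
c = (0, 2, 74/21)
Ac = (0, 0, 12/7)
Σ b_i: (-23/36)·1 + 11/4·1 + (-10/9)·1 = 1 ✓
b·c: 11/4·2 + (-10/9)·74/21 = 599/378 ≠ 1/2 ⇒ order 1.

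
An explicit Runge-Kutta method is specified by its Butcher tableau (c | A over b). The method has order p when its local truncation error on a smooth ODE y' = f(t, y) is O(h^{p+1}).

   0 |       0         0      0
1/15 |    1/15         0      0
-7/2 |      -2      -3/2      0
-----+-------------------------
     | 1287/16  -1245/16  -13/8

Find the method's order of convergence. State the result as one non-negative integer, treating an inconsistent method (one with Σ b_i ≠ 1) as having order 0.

b = (1287/16, -1245/16, -13/8)
c = (0, 1/15, -7/2)
Ac = (0, 0, -1/10)
Σ b_i: 1287/16·1 + (-1245/16)·1 + (-13/8)·1 = 1 ✓
b·c: (-1245/16)·1/15 + (-13/8)·(-7/2) = 1/2 ✓
b·c²: (-1245/16)·1/225 + (-13/8)·49/4 = -9721/480 ≠ 1/3 ⇒ order 2.
b·Ac: (-13/8)·(-1/10) = 13/80 ≠ 1/6

2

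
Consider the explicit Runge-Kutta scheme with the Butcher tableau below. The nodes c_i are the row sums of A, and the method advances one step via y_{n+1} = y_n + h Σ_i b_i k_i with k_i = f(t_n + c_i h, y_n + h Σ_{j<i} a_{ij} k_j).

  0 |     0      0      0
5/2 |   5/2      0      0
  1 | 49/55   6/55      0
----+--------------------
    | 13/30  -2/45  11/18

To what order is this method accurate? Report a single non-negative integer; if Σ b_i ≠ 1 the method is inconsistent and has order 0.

3

b = (13/30, -2/45, 11/18)
c = (0, 5/2, 1)
Ac = (0, 0, 3/11)
Σ b_i: 13/30·1 + (-2/45)·1 + 11/18·1 = 1 ✓
b·c: (-2/45)·5/2 + 11/18·1 = 1/2 ✓
b·c²: (-2/45)·25/4 + 11/18·1 = 1/3 ✓
b·Ac: 11/18·3/11 = 1/6 ✓; 3 stages ⇒ order 3.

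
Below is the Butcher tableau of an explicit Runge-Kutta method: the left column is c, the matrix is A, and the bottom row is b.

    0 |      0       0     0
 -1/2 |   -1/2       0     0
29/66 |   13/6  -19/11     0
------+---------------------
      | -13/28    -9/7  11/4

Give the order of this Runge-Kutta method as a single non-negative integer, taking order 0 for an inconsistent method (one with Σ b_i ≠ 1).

1

b = (-13/28, -9/7, 11/4)
c = (0, -1/2, 29/66)
Ac = (0, 0, 19/22)
Σ b_i: (-13/28)·1 + (-9/7)·1 + 11/4·1 = 1 ✓
b·c: (-9/7)·(-1/2) + 11/4·29/66 = 311/168 ≠ 1/2 ⇒ order 1.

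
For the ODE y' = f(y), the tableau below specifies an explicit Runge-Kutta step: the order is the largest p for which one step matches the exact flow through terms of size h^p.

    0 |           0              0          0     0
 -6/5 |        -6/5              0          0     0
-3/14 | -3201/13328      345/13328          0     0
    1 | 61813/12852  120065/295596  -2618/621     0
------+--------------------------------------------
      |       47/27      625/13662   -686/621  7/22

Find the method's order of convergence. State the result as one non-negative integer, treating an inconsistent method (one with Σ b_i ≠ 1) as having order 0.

4

b = (47/27, 625/13662, -686/621, 7/22)
c = (0, -6/5, -3/14, 1)
Ac = (0, 0, -207/6664, 99/238)
Σ b_i: 47/27·1 + 625/13662·1 + (-686/621)·1 + 7/22·1 = 1 ✓
b·c: 625/13662·(-6/5) + (-686/621)·(-3/14) + 7/22·1 = 1/2 ✓
b·c²: 625/13662·36/25 + (-686/621)·9/196 + 7/22·1 = 1/3 ✓
b·Ac: (-686/621)·(-207/6664) + 7/22·99/238 = 1/6 ✓
b·c³: 625/13662·(-216/125) + (-686/621)·(-27/2744) + 7/22·1 = 1/4 ✓
b·(c∘Ac): (-686/621)·621/93296 + 7/22·99/238 = 1/8 ✓
b·Ac²: (-686/621)·621/16660 + 7/22·1397/3570 = 1/12 ✓
b·A²c: 7/22·11/84 = 1/24 ✓; 4 stages ⇒ order 4.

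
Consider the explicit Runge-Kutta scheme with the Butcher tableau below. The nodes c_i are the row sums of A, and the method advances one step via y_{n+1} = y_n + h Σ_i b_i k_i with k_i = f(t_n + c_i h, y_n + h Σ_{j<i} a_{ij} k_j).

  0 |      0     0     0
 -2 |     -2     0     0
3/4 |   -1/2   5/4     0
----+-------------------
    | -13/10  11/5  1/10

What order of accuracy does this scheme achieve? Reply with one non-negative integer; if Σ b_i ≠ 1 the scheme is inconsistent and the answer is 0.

1

b = (-13/10, 11/5, 1/10)
c = (0, -2, 3/4)
Ac = (0, 0, -5/2)
Σ b_i: (-13/10)·1 + 11/5·1 + 1/10·1 = 1 ✓
b·c: 11/5·(-2) + 1/10·3/4 = -173/40 ≠ 1/2 ⇒ order 1.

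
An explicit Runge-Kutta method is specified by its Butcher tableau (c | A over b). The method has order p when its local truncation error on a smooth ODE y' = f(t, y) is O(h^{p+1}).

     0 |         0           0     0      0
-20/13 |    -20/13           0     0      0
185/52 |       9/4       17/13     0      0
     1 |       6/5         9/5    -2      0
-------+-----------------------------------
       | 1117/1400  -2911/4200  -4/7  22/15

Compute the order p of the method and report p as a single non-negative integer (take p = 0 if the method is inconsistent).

b = (1117/1400, -2911/4200, -4/7, 22/15)
c = (0, -20/13, 185/52, 1)
Ac = (0, 0, -340/169, -257/26)
Σ b_i: 1117/1400·1 + (-2911/4200)·1 + (-4/7)·1 + 22/15·1 = 1 ✓
b·c: (-2911/4200)·(-20/13) + (-4/7)·185/52 + 22/15·1 = 1/2 ✓
b·c²: (-2911/4200)·400/169 + (-4/7)·34225/2704 + 22/15·1 = -175237/23660 ≠ 1/3 ⇒ order 2.
b·Ac: (-4/7)·(-340/169) + 22/15·(-257/26) = -236857/17745 ≠ 1/6

2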